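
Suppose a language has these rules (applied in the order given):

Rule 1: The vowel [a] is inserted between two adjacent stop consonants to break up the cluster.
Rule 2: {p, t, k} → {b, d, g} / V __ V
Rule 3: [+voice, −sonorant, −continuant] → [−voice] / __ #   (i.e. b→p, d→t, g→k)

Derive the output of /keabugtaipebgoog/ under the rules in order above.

keabugadaibebagook

Rule 1 (stop-cluster a-epenthesis): /g/ and /t/ form a stop–stop cluster, so [a] is inserted between them. /b/ and /g/ form a stop–stop cluster, so [a] is inserted between them. /keabugtaipebgoog/ → keabugataipebagoog.
Rule 2 (intervocalic voicing): /t/ is a voiceless stop between vowels /a/ and /a/, so it voices to [d]. /p/ is a voiceless stop between vowels /i/ and /e/, so it voices to [b]. /keabugataipebagoog/ → keabugadaibebagoog.
Rule 3 (final devoicing): /g/ is a voiced stop in word-final position, so it devoices to [k]. /keabugadaibebagoog/ → keabugadaibebagook.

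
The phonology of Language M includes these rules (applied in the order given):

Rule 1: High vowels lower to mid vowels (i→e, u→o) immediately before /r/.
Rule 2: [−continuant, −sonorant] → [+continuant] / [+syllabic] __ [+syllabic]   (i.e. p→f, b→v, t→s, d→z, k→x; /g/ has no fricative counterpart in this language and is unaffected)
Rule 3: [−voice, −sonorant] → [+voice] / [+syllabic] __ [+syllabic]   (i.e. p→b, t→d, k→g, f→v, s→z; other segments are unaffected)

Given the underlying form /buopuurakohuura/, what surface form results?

buovuoraxohuora

Rule 1 (pre-rhotic lowering): /u/ is a high vowel immediately before /r/, so it lowers to [o]. /u/ is a high vowel immediately before /r/, so it lowers to [o]. /buopuurakohuura/ → buopuorakohuora.
Rule 2 (intervocalic spirantization): /p/ is a stop between vowels /o/ and /u/, so it spirantizes to the fricative [f]. /k/ is a stop between vowels /a/ and /o/, so it spirantizes to the fricative [x]. /buopuorakohuora/ → buofuoraxohuora.
Rule 3 (intervocalic voicing): /f/ is a voiceless obstruent between vowels /o/ and /u/, so it voices to [v]. /buofuoraxohuora/ → buovuoraxohuora.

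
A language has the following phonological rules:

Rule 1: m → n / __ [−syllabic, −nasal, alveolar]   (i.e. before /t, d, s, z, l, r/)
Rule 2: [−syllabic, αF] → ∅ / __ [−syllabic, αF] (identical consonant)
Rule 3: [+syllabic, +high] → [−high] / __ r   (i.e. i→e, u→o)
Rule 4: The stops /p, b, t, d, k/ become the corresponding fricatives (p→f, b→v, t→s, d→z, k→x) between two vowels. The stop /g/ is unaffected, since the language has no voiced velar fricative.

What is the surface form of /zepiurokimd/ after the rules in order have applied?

Rule 1 (nasal place assimilation): /m/ precedes the alveolar consonant /d/, so it assimilates in place to [n]. /zepiurokimd/ → zepiurokind.
Rule 2 (degemination): no segment meets the environment; /zepiurokind/ is unchanged.
Rule 3 (pre-rhotic lowering): /u/ is a high vowel immediately before /r/, so it lowers to [o]. /zepiurokind/ → zepiorokind.
Rule 4 (intervocalic spirantization): /p/ is a stop between vowels /e/ and /i/, so it spirantizes to the fricative [f]. /k/ is a stop between vowels /o/ and /i/, so it spirantizes to the fricative [x]. /zepiorokind/ → zefioroxind.

zefioroxind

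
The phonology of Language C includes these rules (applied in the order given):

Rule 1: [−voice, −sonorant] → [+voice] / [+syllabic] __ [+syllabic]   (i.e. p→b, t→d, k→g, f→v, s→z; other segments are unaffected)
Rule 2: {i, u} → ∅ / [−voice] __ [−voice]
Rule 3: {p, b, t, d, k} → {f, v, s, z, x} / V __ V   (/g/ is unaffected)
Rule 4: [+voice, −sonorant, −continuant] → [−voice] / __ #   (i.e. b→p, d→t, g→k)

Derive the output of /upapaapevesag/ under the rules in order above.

uvavaavevezak

Rule 1 (intervocalic voicing): /p/ is a voiceless obstruent between vowels /u/ and /a/, so it voices to [b]. /p/ is a voiceless obstruent between vowels /a/ and /a/, so it voices to [b]. /p/ is a voiceless obstruent between vowels /a/ and /e/, so it voices to [b]. /s/ is a voiceless obstruent between vowels /e/ and /a/, so it voices to [z]. /upapaapevesag/ → ubabaabevezag.
Rule 2 (high vowel syncope): no segment meets the environment; /ubabaabevezag/ is unchanged.
Rule 3 (intervocalic spirantization): /b/ is a stop between vowels /u/ and /a/, so it spirantizes to the fricative [v]. /b/ is a stop between vowels /a/ and /a/, so it spirantizes to the fricative [v]. /b/ is a stop between vowels /a/ and /e/, so it spirantizes to the fricative [v]. /ubabaabevezag/ → uvavaavevezag.
Rule 4 (final devoicing): /g/ is a voiced stop in word-final position, so it devoices to [k]. /uvavaavevezag/ → uvavaavevezak.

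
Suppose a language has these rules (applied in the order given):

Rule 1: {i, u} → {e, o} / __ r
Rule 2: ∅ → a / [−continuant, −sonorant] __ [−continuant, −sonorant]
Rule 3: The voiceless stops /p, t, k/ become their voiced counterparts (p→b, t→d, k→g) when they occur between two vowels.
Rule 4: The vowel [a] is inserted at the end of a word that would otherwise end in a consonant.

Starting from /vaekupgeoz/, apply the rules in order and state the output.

vaegubageoza

Rule 1 (pre-rhotic lowering): no segment meets the environment; /vaekupgeoz/ is unchanged.
Rule 2 (stop-cluster a-epenthesis): /p/ and /g/ form a stop–stop cluster, so [a] is inserted between them. /vaekupgeoz/ → vaekupageoz.
Rule 3 (intervocalic voicing): /k/ is a voiceless stop between vowels /e/ and /u/, so it voices to [g]. /p/ is a voiceless stop between vowels /u/ and /a/, so it voices to [b]. /vaekupageoz/ → vaegubageoz.
Rule 4 (final a-epenthesis): the form ends in the consonant /z/, so [a] is inserted word-finally. /vaegubageoz/ → vaegubageoza.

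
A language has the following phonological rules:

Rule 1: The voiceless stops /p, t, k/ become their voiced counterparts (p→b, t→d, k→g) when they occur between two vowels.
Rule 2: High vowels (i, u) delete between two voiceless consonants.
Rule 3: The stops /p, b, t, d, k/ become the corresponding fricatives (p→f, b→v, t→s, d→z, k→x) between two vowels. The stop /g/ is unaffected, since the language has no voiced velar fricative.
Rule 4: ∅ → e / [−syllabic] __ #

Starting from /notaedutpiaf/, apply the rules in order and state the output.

nozaezutpiafe

Rule 1 (intervocalic voicing): /t/ is a voiceless stop between vowels /o/ and /a/, so it voices to [d]. /notaedutpiaf/ → nodaedutpiaf.
Rule 2 (high vowel syncope): no segment meets the environment; /nodaedutpiaf/ is unchanged.
Rule 3 (intervocalic spirantization): /d/ is a stop between vowels /o/ and /a/, so it spirantizes to the fricative [z]. /d/ is a stop between vowels /e/ and /u/, so it spirantizes to the fricative [z]. /nodaedutpiaf/ → nozaezutpiaf.
Rule 4 (final e-epenthesis): the form ends in the consonant /f/, so [e] is inserted word-finally. /nozaezutpiaf/ → nozaezutpiafe.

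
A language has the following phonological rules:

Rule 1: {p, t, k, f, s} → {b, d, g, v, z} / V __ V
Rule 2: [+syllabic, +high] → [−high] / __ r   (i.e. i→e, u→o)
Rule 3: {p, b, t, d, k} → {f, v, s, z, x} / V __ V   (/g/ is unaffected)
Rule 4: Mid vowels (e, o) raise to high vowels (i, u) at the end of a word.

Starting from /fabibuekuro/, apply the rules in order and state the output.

favivuegoru

Rule 1 (intervocalic voicing): /k/ is a voiceless obstruent between vowels /e/ and /u/, so it voices to [g]. /fabibuekuro/ → fabibueguro.
Rule 2 (pre-rhotic lowering): /u/ is a high vowel immediately before /r/, so it lowers to [o]. /fabibueguro/ → fabibuegoro.
Rule 3 (intervocalic spirantization): /b/ is a stop between vowels /a/ and /i/, so it spirantizes to the fricative [v]. /b/ is a stop between vowels /i/ and /u/, so it spirantizes to the fricative [v]. /fabibuegoro/ → favivuegoro.
Rule 4 (final vowel raising): /o/ is a mid vowel in word-final position, so it raises to [u]. /favivuegoro/ → favivuegoru.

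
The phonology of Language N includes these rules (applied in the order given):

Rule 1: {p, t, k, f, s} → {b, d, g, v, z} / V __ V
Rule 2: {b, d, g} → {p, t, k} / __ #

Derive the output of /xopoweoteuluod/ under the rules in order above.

xoboweodeuluot

Rule 1 (intervocalic voicing): /p/ is a voiceless obstruent between vowels /o/ and /o/, so it voices to [b]. /t/ is a voiceless obstruent between vowels /o/ and /e/, so it voices to [d]. /xopoweoteuluod/ → xoboweodeuluod.
Rule 2 (final devoicing): /d/ is a voiced stop in word-final position, so it devoices to [t]. /xoboweodeuluod/ → xoboweodeuluot.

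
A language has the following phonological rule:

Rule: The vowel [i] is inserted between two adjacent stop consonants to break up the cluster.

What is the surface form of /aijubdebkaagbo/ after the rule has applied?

/b/ and /d/ form a stop–stop cluster, so [i] is inserted between them.
/b/ and /k/ form a stop–stop cluster, so [i] is inserted between them.
/g/ and /b/ form a stop–stop cluster, so [i] is inserted between them.
Surface form: [aijubidebikaagibo].

aijubidebikaagibo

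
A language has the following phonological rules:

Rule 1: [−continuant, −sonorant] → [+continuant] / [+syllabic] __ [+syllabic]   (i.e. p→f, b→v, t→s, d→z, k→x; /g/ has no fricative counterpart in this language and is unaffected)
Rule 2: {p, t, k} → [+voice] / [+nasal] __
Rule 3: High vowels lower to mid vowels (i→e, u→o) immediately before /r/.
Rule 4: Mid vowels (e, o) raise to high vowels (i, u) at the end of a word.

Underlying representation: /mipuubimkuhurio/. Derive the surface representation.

mifuuvimguhoriu

Rule 1 (intervocalic spirantization): /p/ is a stop between vowels /i/ and /u/, so it spirantizes to the fricative [f]. /b/ is a stop between vowels /u/ and /i/, so it spirantizes to the fricative [v]. /mipuubimkuhurio/ → mifuuvimkuhurio.
Rule 2 (post-nasal voicing): /k/ is a voiceless stop immediately after the nasal /m/, so it voices to [g]. /mifuuvimkuhurio/ → mifuuvimguhurio.
Rule 3 (pre-rhotic lowering): /u/ is a high vowel immediately before /r/, so it lowers to [o]. /mifuuvimguhurio/ → mifuuvimguhorio.
Rule 4 (final vowel raising): /o/ is a mid vowel in word-final position, so it raises to [u]. /mifuuvimguhorio/ → mifuuvimguhoriu.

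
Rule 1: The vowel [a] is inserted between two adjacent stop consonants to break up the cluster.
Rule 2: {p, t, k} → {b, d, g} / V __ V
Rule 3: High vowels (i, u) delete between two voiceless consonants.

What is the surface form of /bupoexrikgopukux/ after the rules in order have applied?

Rule 1 (stop-cluster a-epenthesis): /k/ and /g/ form a stop–stop cluster, so [a] is inserted between them. /bupoexrikgopukux/ → bupoexrikagopukux.
Rule 2 (intervocalic voicing): /p/ is a voiceless stop between vowels /u/ and /o/, so it voices to [b]. /k/ is a voiceless stop between vowels /i/ and /a/, so it voices to [g]. /p/ is a voiceless stop between vowels /o/ and /u/, so it voices to [b]. /k/ is a voiceless stop between vowels /u/ and /u/, so it voices to [g]. /bupoexrikagopukux/ → buboexrigagobugux.
Rule 3 (high vowel syncope): no segment meets the environment; /buboexrigagobugux/ is unchanged.

buboexrigagobugux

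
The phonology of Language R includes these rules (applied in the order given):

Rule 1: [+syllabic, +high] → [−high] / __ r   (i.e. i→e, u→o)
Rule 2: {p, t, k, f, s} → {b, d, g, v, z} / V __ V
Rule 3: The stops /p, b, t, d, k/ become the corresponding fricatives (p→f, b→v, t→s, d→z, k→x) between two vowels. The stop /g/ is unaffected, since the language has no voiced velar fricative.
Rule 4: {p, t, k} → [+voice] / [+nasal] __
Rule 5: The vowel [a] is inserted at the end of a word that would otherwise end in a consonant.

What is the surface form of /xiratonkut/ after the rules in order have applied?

xerazonguta

Rule 1 (pre-rhotic lowering): /i/ is a high vowel immediately before /r/, so it lowers to [e]. /xiratonkut/ → xeratonkut.
Rule 2 (intervocalic voicing): /t/ is a voiceless obstruent between vowels /a/ and /o/, so it voices to [d]. /xeratonkut/ → xeradonkut.
Rule 3 (intervocalic spirantization): /d/ is a stop between vowels /a/ and /o/, so it spirantizes to the fricative [z]. /xeradonkut/ → xerazonkut.
Rule 4 (post-nasal voicing): /k/ is a voiceless stop immediately after the nasal /n/, so it voices to [g]. /xerazonkut/ → xerazongut.
Rule 5 (final a-epenthesis): the form ends in the consonant /t/, so [a] is inserted word-finally. /xerazongut/ → xerazonguta.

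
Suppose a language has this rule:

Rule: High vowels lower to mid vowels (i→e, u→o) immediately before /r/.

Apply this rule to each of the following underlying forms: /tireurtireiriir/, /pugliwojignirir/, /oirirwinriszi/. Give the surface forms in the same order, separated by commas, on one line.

/tireurtireiriir/: /i/ is a high vowel immediately before /r/, so it lowers to [e]. /u/ is a high vowel immediately before /r/, so it lowers to [o]. /i/ is a high vowel immediately before /r/, so it lowers to [e]. /i/ is a high vowel immediately before /r/, so it lowers to [e]. /i/ is a high vowel immediately before /r/, so it lowers to [e]. → [tereortereerier].
/pugliwojignirir/: /i/ is a high vowel immediately before /r/, so it lowers to [e]. /i/ is a high vowel immediately before /r/, so it lowers to [e]. → [pugliwojignerer].
/oirirwinriszi/: /i/ is a high vowel immediately before /r/, so it lowers to [e]. /i/ is a high vowel immediately before /r/, so it lowers to [e]. → [oererwinriszi].

tereortereerier, pugliwojignerer, oererwinriszi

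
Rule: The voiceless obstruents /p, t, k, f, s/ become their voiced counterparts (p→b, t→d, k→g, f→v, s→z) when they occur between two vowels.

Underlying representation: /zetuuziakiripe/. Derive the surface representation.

/t/ is a voiceless obstruent between vowels /e/ and /u/, so it voices to [d].
/k/ is a voiceless obstruent between vowels /a/ and /i/, so it voices to [g].
/p/ is a voiceless obstruent between vowels /i/ and /e/, so it voices to [b].
Surface form: [zeduuziagiribe].

zeduuziagiribe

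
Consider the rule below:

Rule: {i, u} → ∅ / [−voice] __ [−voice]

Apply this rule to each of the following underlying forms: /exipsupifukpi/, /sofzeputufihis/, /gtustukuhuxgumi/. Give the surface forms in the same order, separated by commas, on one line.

/exipsupifukpi/: /i/ is a high vowel flanked by voiceless consonants /x/ and /p/, so it deletes. /u/ is a high vowel flanked by voiceless consonants /s/ and /p/, so it deletes. /i/ is a high vowel flanked by voiceless consonants /p/ and /f/, so it deletes. /u/ is a high vowel flanked by voiceless consonants /f/ and /k/, so it deletes. → [expspfkpi].
/sofzeputufihis/: /u/ is a high vowel flanked by voiceless consonants /p/ and /t/, so it deletes. /u/ is a high vowel flanked by voiceless consonants /t/ and /f/, so it deletes. /i/ is a high vowel flanked by voiceless consonants /f/ and /h/, so it deletes. /i/ is a high vowel flanked by voiceless consonants /h/ and /s/, so it deletes. → [sofzeptfhs].
/gtustukuhuxgumi/: /u/ is a high vowel flanked by voiceless consonants /t/ and /s/, so it deletes. /u/ is a high vowel flanked by voiceless consonants /t/ and /k/, so it deletes. /u/ is a high vowel flanked by voiceless consonants /k/ and /h/, so it deletes. /u/ is a high vowel flanked by voiceless consonants /h/ and /x/, so it deletes. → [gtstkhxgumi].

expspfkpi, sofzeptfhs, gtstkhxgumi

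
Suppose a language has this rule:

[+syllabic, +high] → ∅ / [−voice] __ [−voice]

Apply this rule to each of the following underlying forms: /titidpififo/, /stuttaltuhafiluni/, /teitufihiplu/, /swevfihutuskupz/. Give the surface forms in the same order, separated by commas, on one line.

ttidpffo, stttalthafiluni, teitfhplu, swevfhtskpz

/titidpififo/: /i/ is a high vowel flanked by voiceless consonants /t/ and /t/, so it deletes. /i/ is a high vowel flanked by voiceless consonants /p/ and /f/, so it deletes. /i/ is a high vowel flanked by voiceless consonants /f/ and /f/, so it deletes. → [ttidpffo].
/stuttaltuhafiluni/: /u/ is a high vowel flanked by voiceless consonants /t/ and /t/, so it deletes. /u/ is a high vowel flanked by voiceless consonants /t/ and /h/, so it deletes. → [stttalthafiluni].
/teitufihiplu/: /u/ is a high vowel flanked by voiceless consonants /t/ and /f/, so it deletes. /i/ is a high vowel flanked by voiceless consonants /f/ and /h/, so it deletes. /i/ is a high vowel flanked by voiceless consonants /h/ and /p/, so it deletes. → [teitfhplu].
/swevfihutuskupz/: /i/ is a high vowel flanked by voiceless consonants /f/ and /h/, so it deletes. /u/ is a high vowel flanked by voiceless consonants /h/ and /t/, so it deletes. /u/ is a high vowel flanked by voiceless consonants /t/ and /s/, so it deletes. /u/ is a high vowel flanked by voiceless consonants /k/ and /p/, so it deletes. → [swevfhtskpz].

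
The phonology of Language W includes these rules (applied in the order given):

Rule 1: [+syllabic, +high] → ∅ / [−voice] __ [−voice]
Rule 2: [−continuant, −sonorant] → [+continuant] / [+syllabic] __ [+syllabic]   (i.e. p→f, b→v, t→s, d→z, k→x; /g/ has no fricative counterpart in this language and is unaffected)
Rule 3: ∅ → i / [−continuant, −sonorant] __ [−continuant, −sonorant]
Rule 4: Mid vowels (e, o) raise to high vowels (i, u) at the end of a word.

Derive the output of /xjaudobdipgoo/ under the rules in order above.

xjauzobidipigou

Rule 1 (high vowel syncope): no segment meets the environment; /xjaudobdipgoo/ is unchanged.
Rule 2 (intervocalic spirantization): /d/ is a stop between vowels /u/ and /o/, so it spirantizes to the fricative [z]. /xjaudobdipgoo/ → xjauzobdipgoo.
Rule 3 (stop-cluster i-epenthesis): /b/ and /d/ form a stop–stop cluster, so [i] is inserted between them. /p/ and /g/ form a stop–stop cluster, so [i] is inserted between them. /xjauzobdipgoo/ → xjauzobidipigoo.
Rule 4 (final vowel raising): /o/ is a mid vowel in word-final position, so it raises to [u]. /xjauzobidipigoo/ → xjauzobidipigou.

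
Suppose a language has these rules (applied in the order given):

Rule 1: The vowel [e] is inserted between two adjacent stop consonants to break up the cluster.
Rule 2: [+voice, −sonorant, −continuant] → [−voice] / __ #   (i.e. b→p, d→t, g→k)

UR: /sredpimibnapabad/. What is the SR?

Rule 1 (stop-cluster e-epenthesis): /d/ and /p/ form a stop–stop cluster, so [e] is inserted between them. /sredpimibnapabad/ → sredepimibnapabad.
Rule 2 (final devoicing): /d/ is a voiced stop in word-final position, so it devoices to [t]. /sredepimibnapabad/ → sredepimibnapabat.

sredepimibnapabat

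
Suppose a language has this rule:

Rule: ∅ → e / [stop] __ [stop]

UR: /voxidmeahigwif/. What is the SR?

No segment of /voxidmeahigwif/ meets the structural description of the rule, so the form surfaces unchanged.

voxidmeahigwif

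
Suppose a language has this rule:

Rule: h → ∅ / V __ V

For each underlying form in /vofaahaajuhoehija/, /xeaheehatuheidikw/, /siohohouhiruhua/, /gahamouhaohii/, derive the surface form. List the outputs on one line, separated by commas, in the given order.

vofaaaajuoeija, xeaeeatueidikw, siooouiruua, gaamouaoii

/vofaahaajuhoehija/: /h/ occurs between vowels /a/ and /a/, so it deletes. /h/ occurs between vowels /u/ and /o/, so it deletes. /h/ occurs between vowels /e/ and /i/, so it deletes. → [vofaaaajuoeija].
/xeaheehatuheidikw/: /h/ occurs between vowels /a/ and /e/, so it deletes. /h/ occurs between vowels /e/ and /a/, so it deletes. /h/ occurs between vowels /u/ and /e/, so it deletes. → [xeaeeatueidikw].
/siohohouhiruhua/: /h/ occurs between vowels /o/ and /o/, so it deletes. /h/ occurs between vowels /o/ and /o/, so it deletes. /h/ occurs between vowels /u/ and /i/, so it deletes. /h/ occurs between vowels /u/ and /u/, so it deletes. → [siooouiruua].
/gahamouhaohii/: /h/ occurs between vowels /a/ and /a/, so it deletes. /h/ occurs between vowels /u/ and /a/, so it deletes. /h/ occurs between vowels /o/ and /i/, so it deletes. → [gaamouaoii].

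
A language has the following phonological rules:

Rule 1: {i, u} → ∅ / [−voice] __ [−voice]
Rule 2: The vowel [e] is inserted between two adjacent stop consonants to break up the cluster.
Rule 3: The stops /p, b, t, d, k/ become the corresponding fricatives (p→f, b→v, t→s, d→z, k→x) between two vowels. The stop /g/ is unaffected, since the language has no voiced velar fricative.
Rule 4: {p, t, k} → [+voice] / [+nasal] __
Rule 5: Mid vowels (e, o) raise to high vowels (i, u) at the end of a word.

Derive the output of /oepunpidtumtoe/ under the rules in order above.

oefunbizesumdoi

Rule 1 (high vowel syncope): no segment meets the environment; /oepunpidtumtoe/ is unchanged.
Rule 2 (stop-cluster e-epenthesis): /d/ and /t/ form a stop–stop cluster, so [e] is inserted between them. /oepunpidtumtoe/ → oepunpidetumtoe.
Rule 3 (intervocalic spirantization): /p/ is a stop between vowels /e/ and /u/, so it spirantizes to the fricative [f]. /d/ is a stop between vowels /i/ and /e/, so it spirantizes to the fricative [z]. /t/ is a stop between vowels /e/ and /u/, so it spirantizes to the fricative [s]. /oepunpidetumtoe/ → oefunpizesumtoe.
Rule 4 (post-nasal voicing): /p/ is a voiceless stop immediately after the nasal /n/, so it voices to [b]. /t/ is a voiceless stop immediately after the nasal /m/, so it voices to [d]. /oefunpizesumtoe/ → oefunbizesumdoe.
Rule 5 (final vowel raising): /e/ is a mid vowel in word-final position, so it raises to [i]. /oefunbizesumdoe/ → oefunbizesumdoi.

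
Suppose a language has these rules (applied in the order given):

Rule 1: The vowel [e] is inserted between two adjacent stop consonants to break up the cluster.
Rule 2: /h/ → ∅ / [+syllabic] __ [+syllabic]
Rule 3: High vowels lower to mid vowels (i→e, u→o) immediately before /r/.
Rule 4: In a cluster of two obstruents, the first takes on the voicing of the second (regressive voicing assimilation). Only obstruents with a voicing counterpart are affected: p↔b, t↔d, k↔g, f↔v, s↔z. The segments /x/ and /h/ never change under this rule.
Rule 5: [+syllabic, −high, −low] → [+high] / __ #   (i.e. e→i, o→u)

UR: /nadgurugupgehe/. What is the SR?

nadegorugupegei

Rule 1 (stop-cluster e-epenthesis): /d/ and /g/ form a stop–stop cluster, so [e] is inserted between them. /p/ and /g/ form a stop–stop cluster, so [e] is inserted between them. /nadgurugupgehe/ → nadegurugupegehe.
Rule 2 (intervocalic h-deletion): /h/ occurs between vowels /e/ and /e/, so it deletes. /nadegurugupegehe/ → nadegurugupegee.
Rule 3 (pre-rhotic lowering): /u/ is a high vowel immediately before /r/, so it lowers to [o]. /nadegurugupegee/ → nadegorugupegee.
Rule 4 (regressive voicing assimilation): no segment meets the environment; /nadegorugupegee/ is unchanged.
Rule 5 (final vowel raising): /e/ is a mid vowel in word-final position, so it raises to [i]. /nadegorugupegee/ → nadegorugupegei.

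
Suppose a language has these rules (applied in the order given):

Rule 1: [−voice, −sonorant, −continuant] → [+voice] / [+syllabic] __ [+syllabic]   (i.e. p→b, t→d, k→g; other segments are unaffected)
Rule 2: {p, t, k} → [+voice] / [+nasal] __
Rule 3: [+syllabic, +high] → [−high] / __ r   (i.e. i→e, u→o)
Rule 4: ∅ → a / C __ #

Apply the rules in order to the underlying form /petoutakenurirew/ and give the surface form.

Rule 1 (intervocalic voicing): /t/ is a voiceless stop between vowels /e/ and /o/, so it voices to [d]. /t/ is a voiceless stop between vowels /u/ and /a/, so it voices to [d]. /k/ is a voiceless stop between vowels /a/ and /e/, so it voices to [g]. /petoutakenurirew/ → pedoudagenurirew.
Rule 2 (post-nasal voicing): no segment meets the environment; /pedoudagenurirew/ is unchanged.
Rule 3 (pre-rhotic lowering): /u/ is a high vowel immediately before /r/, so it lowers to [o]. /i/ is a high vowel immediately before /r/, so it lowers to [e]. /pedoudagenurirew/ → pedoudagenorerew.
Rule 4 (final a-epenthesis): the form ends in the consonant /w/, so [a] is inserted word-finally. /pedoudagenorerew/ → pedoudagenorerewa.

pedoudagenorerewa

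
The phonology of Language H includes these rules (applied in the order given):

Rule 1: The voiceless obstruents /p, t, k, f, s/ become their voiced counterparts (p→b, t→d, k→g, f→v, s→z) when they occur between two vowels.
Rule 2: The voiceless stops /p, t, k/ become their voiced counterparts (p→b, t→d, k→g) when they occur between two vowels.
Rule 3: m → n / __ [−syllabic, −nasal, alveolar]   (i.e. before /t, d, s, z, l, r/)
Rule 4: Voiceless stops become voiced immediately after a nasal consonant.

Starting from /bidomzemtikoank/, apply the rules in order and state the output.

Rule 1 (intervocalic voicing): /k/ is a voiceless obstruent between vowels /i/ and /o/, so it voices to [g]. /bidomzemtikoank/ → bidomzemtigoank.
Rule 2 (intervocalic voicing): no segment meets the environment; /bidomzemtigoank/ is unchanged.
Rule 3 (nasal place assimilation): /m/ precedes the alveolar consonant /z/, so it assimilates in place to [n]. /m/ precedes the alveolar consonant /t/, so it assimilates in place to [n]. /bidomzemtigoank/ → bidonzentigoank.
Rule 4 (post-nasal voicing): /t/ is a voiceless stop immediately after the nasal /n/, so it voices to [d]. /k/ is a voiceless stop immediately after the nasal /n/, so it voices to [g]. /bidonzentigoank/ → bidonzendigoang.

bidonzendigoang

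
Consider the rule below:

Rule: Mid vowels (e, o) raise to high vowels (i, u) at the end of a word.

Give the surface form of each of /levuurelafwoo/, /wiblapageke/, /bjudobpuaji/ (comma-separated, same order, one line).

levuurelafwou, wiblapageki, bjudobpuaji

/levuurelafwoo/: /o/ is a mid vowel in word-final position, so it raises to [u]. → [levuurelafwou].
/wiblapageke/: /e/ is a mid vowel in word-final position, so it raises to [i]. → [wiblapageki].
/bjudobpuaji/: the rule's environment is not met; surfaces unchanged as [bjudobpuaji].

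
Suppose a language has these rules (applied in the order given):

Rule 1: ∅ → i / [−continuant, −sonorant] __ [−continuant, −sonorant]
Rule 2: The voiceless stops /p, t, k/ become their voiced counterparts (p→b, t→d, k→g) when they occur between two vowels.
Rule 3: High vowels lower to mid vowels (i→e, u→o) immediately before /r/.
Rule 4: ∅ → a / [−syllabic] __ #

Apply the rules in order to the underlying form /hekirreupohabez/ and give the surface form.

Rule 1 (stop-cluster i-epenthesis): no segment meets the environment; /hekirreupohabez/ is unchanged.
Rule 2 (intervocalic voicing): /k/ is a voiceless stop between vowels /e/ and /i/, so it voices to [g]. /p/ is a voiceless stop between vowels /u/ and /o/, so it voices to [b]. /hekirreupohabez/ → hegirreubohabez.
Rule 3 (pre-rhotic lowering): /i/ is a high vowel immediately before /r/, so it lowers to [e]. /hegirreubohabez/ → hegerreubohabez.
Rule 4 (final a-epenthesis): the form ends in the consonant /z/, so [a] is inserted word-finally. /hegerreubohabez/ → hegerreubohabeza.

hegerreubohabeza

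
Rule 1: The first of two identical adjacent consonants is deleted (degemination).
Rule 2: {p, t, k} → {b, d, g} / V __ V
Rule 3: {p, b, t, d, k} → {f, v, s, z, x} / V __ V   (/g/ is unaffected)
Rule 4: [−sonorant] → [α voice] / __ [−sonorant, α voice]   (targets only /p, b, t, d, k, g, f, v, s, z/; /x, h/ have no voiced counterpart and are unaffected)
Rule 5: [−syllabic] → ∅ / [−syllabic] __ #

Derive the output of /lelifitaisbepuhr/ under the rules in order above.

Rule 1 (degemination): no segment meets the environment; /lelifitaisbepuhr/ is unchanged.
Rule 2 (intervocalic voicing): /t/ is a voiceless stop between vowels /i/ and /a/, so it voices to [d]. /p/ is a voiceless stop between vowels /e/ and /u/, so it voices to [b]. /lelifitaisbepuhr/ → lelifidaisbebuhr.
Rule 3 (intervocalic spirantization): /d/ is a stop between vowels /i/ and /a/, so it spirantizes to the fricative [z]. /b/ is a stop between vowels /e/ and /u/, so it spirantizes to the fricative [v]. /lelifidaisbebuhr/ → lelifizaisbevuhr.
Rule 4 (regressive voicing assimilation): /s/ precedes the voiced obstruent /b/, so it voices to [z] by assimilation. /lelifizaisbevuhr/ → lelifizaizbevuhr.
Rule 5 (final cluster simplification): /r/ is the second consonant of a word-final cluster /hr/, so it deletes. /lelifizaizbevuhr/ → lelifizaizbevuh.

lelifizaizbevuh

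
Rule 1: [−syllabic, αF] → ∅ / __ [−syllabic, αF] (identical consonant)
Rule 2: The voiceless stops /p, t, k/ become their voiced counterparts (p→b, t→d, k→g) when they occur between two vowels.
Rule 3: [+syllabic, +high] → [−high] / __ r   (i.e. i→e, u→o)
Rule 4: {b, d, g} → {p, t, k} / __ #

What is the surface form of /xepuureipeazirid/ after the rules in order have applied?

Rule 1 (degemination): no segment meets the environment; /xepuureipeazirid/ is unchanged.
Rule 2 (intervocalic voicing): /p/ is a voiceless stop between vowels /e/ and /u/, so it voices to [b]. /p/ is a voiceless stop between vowels /i/ and /e/, so it voices to [b]. /xepuureipeazirid/ → xebuureibeazirid.
Rule 3 (pre-rhotic lowering): /u/ is a high vowel immediately before /r/, so it lowers to [o]. /i/ is a high vowel immediately before /r/, so it lowers to [e]. /xebuureibeazirid/ → xebuoreibeazerid.
Rule 4 (final devoicing): /d/ is a voiced stop in word-final position, so it devoices to [t]. /xebuoreibeazerid/ → xebuoreibeazerit.

xebuoreibeazerit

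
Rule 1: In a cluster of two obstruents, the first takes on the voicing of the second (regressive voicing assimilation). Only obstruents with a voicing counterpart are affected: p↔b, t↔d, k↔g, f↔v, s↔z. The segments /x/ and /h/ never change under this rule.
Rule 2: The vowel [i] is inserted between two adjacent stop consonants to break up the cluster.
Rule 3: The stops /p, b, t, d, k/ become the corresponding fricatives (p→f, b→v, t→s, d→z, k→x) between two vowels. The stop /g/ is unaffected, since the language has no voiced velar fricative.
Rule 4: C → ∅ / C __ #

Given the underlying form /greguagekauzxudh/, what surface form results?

Rule 1 (regressive voicing assimilation): /z/ precedes the voiceless obstruent /x/, so it devoices to [s] by assimilation. /d/ precedes the voiceless obstruent /h/, so it devoices to [t] by assimilation. /greguagekauzxudh/ → greguagekausxuth.
Rule 2 (stop-cluster i-epenthesis): no segment meets the environment; /greguagekausxuth/ is unchanged.
Rule 3 (intervocalic spirantization): /k/ is a stop between vowels /e/ and /a/, so it spirantizes to the fricative [x]. /greguagekausxuth/ → greguagexausxuth.
Rule 4 (final cluster simplification): /h/ is the second consonant of a word-final cluster /th/, so it deletes. /greguagexausxuth/ → greguagexausxut.

greguagexausxut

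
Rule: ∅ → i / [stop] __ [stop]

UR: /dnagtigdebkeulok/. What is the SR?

dnagitigidebikeulok

/g/ and /t/ form a stop–stop cluster, so [i] is inserted between them.
/g/ and /d/ form a stop–stop cluster, so [i] is inserted between them.
/b/ and /k/ form a stop–stop cluster, so [i] is inserted between them.
Surface form: [dnagitigidebikeulok].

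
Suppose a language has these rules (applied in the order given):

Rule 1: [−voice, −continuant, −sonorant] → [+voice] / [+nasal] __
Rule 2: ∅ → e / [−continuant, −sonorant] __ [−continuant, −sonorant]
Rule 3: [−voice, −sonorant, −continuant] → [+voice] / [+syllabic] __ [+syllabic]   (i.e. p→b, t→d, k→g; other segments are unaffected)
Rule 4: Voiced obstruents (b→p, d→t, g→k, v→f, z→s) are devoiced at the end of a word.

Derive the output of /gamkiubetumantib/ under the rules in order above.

gamgiubedumandip

Rule 1 (post-nasal voicing): /k/ is a voiceless stop immediately after the nasal /m/, so it voices to [g]. /t/ is a voiceless stop immediately after the nasal /n/, so it voices to [d]. /gamkiubetumantib/ → gamgiubetumandib.
Rule 2 (stop-cluster e-epenthesis): no segment meets the environment; /gamgiubetumandib/ is unchanged.
Rule 3 (intervocalic voicing): /t/ is a voiceless stop between vowels /e/ and /u/, so it voices to [d]. /gamgiubetumandib/ → gamgiubedumandib.
Rule 4 (final devoicing): /b/ is a voiced obstruent in word-final position, so it devoices to [p]. /gamgiubedumandib/ → gamgiubedumandip.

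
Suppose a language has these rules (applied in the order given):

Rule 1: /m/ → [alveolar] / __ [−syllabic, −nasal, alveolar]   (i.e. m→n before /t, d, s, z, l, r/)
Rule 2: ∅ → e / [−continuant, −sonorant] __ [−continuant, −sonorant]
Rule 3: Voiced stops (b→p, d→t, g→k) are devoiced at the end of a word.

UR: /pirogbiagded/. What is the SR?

Rule 1 (nasal place assimilation): no segment meets the environment; /pirogbiagded/ is unchanged.
Rule 2 (stop-cluster e-epenthesis): /g/ and /b/ form a stop–stop cluster, so [e] is inserted between them. /g/ and /d/ form a stop–stop cluster, so [e] is inserted between them. /pirogbiagded/ → pirogebiageded.
Rule 3 (final devoicing): /d/ is a voiced stop in word-final position, so it devoices to [t]. /pirogebiageded/ → pirogebiagedet.

pirogebiagedet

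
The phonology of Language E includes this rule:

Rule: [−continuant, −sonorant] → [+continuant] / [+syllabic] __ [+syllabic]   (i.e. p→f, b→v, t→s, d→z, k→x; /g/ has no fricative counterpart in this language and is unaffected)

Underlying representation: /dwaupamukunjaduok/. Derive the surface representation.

dwaufamuxunjazuok

/p/ is a stop between vowels /u/ and /a/, so it spirantizes to the fricative [f].
/k/ is a stop between vowels /u/ and /u/, so it spirantizes to the fricative [x].
/d/ is a stop between vowels /a/ and /u/, so it spirantizes to the fricative [z].
Surface form: [dwaufamuxunjazuok].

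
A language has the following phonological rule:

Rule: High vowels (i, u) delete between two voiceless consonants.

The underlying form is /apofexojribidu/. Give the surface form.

No segment of /apofexojribidu/ meets the structural description of the rule, so the form surfaces unchanged.

apofexojribidu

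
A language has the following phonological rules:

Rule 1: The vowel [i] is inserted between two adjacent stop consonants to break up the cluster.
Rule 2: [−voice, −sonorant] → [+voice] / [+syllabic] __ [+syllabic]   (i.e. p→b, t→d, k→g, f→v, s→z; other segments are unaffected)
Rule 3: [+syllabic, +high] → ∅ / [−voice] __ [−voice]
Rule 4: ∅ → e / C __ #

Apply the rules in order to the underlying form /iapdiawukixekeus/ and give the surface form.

Rule 1 (stop-cluster i-epenthesis): /p/ and /d/ form a stop–stop cluster, so [i] is inserted between them. /iapdiawukixekeus/ → iapidiawukixekeus.
Rule 2 (intervocalic voicing): /p/ is a voiceless obstruent between vowels /a/ and /i/, so it voices to [b]. /k/ is a voiceless obstruent between vowels /u/ and /i/, so it voices to [g]. /k/ is a voiceless obstruent between vowels /e/ and /e/, so it voices to [g]. /iapidiawukixekeus/ → iabidiawugixegeus.
Rule 3 (high vowel syncope): no segment meets the environment; /iabidiawugixegeus/ is unchanged.
Rule 4 (final e-epenthesis): the form ends in the consonant /s/, so [e] is inserted word-finally. /iabidiawugixegeus/ → iabidiawugixegeuse.

iabidiawugixegeuse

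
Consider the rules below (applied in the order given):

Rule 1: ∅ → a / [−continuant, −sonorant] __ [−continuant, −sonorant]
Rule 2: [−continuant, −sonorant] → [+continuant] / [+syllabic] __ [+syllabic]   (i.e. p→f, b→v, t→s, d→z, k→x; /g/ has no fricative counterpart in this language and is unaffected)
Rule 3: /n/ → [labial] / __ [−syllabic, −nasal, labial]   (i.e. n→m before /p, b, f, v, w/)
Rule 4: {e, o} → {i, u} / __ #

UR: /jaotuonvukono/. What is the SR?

Rule 1 (stop-cluster a-epenthesis): no segment meets the environment; /jaotuonvukono/ is unchanged.
Rule 2 (intervocalic spirantization): /t/ is a stop between vowels /o/ and /u/, so it spirantizes to the fricative [s]. /k/ is a stop between vowels /u/ and /o/, so it spirantizes to the fricative [x]. /jaotuonvukono/ → jaosuonvuxono.
Rule 3 (nasal place assimilation): /n/ precedes the labial consonant /v/, so it assimilates in place to [m]. /jaosuonvuxono/ → jaosuomvuxono.
Rule 4 (final vowel raising): /o/ is a mid vowel in word-final position, so it raises to [u]. /jaosuomvuxono/ → jaosuomvuxonu.

jaosuomvuxonu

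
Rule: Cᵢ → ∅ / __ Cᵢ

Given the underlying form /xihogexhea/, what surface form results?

No segment of /xihogexhea/ meets the structural description of the rule, so the form surfaces unchanged.

xihogexhea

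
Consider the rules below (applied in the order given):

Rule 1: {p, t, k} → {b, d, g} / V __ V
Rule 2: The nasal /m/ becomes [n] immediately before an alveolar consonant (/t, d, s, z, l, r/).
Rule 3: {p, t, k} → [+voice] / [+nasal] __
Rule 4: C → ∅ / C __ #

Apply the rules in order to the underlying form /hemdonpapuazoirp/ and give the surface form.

Rule 1 (intervocalic voicing): /p/ is a voiceless stop between vowels /a/ and /u/, so it voices to [b]. /hemdonpapuazoirp/ → hemdonpabuazoirp.
Rule 2 (nasal place assimilation): /m/ precedes the alveolar consonant /d/, so it assimilates in place to [n]. /hemdonpabuazoirp/ → hendonpabuazoirp.
Rule 3 (post-nasal voicing): /p/ is a voiceless stop immediately after the nasal /n/, so it voices to [b]. /hendonpabuazoirp/ → hendonbabuazoirp.
Rule 4 (final cluster simplification): /p/ is the second consonant of a word-final cluster /rp/, so it deletes. /hendonbabuazoirp/ → hendonbabuazoir.

hendonbabuazoir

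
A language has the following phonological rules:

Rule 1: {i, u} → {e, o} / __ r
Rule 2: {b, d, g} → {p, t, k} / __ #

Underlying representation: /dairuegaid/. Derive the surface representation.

daeruegait

Rule 1 (pre-rhotic lowering): /i/ is a high vowel immediately before /r/, so it lowers to [e]. /dairuegaid/ → daeruegaid.
Rule 2 (final devoicing): /d/ is a voiced stop in word-final position, so it devoices to [t]. /daeruegaid/ → daeruegait.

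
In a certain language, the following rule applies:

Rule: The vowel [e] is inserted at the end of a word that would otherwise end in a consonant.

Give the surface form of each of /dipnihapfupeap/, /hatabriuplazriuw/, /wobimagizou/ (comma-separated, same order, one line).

/dipnihapfupeap/: the form ends in the consonant /p/, so [e] is inserted word-finally. → [dipnihapfupeape].
/hatabriuplazriuw/: the form ends in the consonant /w/, so [e] is inserted word-finally. → [hatabriuplazriuwe].
/wobimagizou/: the rule's environment is not met; surfaces unchanged as [wobimagizou].

dipnihapfupeape, hatabriuplazriuwe, wobimagizou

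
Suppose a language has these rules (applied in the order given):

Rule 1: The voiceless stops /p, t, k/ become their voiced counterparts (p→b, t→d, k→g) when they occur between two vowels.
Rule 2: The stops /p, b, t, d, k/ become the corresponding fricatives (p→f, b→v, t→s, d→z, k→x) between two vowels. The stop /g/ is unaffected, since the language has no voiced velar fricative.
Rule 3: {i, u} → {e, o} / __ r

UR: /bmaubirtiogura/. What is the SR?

bmauvertiogora

Rule 1 (intervocalic voicing): no segment meets the environment; /bmaubirtiogura/ is unchanged.
Rule 2 (intervocalic spirantization): /b/ is a stop between vowels /u/ and /i/, so it spirantizes to the fricative [v]. /bmaubirtiogura/ → bmauvirtiogura.
Rule 3 (pre-rhotic lowering): /i/ is a high vowel immediately before /r/, so it lowers to [e]. /u/ is a high vowel immediately before /r/, so it lowers to [o]. /bmauvirtiogura/ → bmauvertiogora.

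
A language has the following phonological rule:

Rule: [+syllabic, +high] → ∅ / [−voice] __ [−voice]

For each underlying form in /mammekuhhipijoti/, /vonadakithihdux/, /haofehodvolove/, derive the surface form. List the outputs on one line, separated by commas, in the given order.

/mammekuhhipijoti/: /u/ is a high vowel flanked by voiceless consonants /k/ and /h/, so it deletes. /i/ is a high vowel flanked by voiceless consonants /h/ and /p/, so it deletes. → [mammekhhpijoti].
/vonadakithihdux/: /i/ is a high vowel flanked by voiceless consonants /k/ and /t/, so it deletes. /i/ is a high vowel flanked by voiceless consonants /h/ and /h/, so it deletes. → [vonadakthhdux].
/haofehodvolove/: the rule's environment is not met; surfaces unchanged as [haofehodvolove].

mammekhhpijoti, vonadakthhdux, haofehodvolove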